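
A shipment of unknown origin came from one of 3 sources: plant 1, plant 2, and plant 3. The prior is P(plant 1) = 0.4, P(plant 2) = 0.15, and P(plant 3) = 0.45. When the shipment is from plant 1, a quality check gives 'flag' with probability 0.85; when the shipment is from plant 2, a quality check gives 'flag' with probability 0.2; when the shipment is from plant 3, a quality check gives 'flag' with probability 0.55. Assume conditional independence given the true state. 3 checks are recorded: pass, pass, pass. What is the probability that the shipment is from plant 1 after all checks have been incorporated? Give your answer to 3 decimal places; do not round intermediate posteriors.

After 'pass': normaliser = 0.15·0.4000 + 0.8·0.1500 + 0.45·0.4500; P(plant 1) ≈ 0.1569, P(plant 2) ≈ 0.3137, P(plant 3) ≈ 0.5294
After 'pass': normaliser = 0.15·0.1569 + 0.8·0.3137 + 0.45·0.5294; P(plant 1) ≈ 0.0459, P(plant 2) ≈ 0.4895, P(plant 3) ≈ 0.4646
After 'pass': normaliser = 0.15·0.0459 + 0.8·0.4895 + 0.45·0.4646; P(plant 1) ≈ 0.0113, P(plant 2) ≈ 0.6445, P(plant 3) ≈ 0.3441

0.011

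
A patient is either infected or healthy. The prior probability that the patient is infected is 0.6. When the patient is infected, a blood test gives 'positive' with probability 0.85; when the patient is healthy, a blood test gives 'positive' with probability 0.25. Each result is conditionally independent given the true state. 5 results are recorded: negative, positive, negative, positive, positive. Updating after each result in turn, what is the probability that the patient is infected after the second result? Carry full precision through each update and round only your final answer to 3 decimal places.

After 'negative': P(infected) = 0.15·0.6000 / (0.15·0.6000 + 0.75·0.4000) ≈ 0.2308
After 'positive': P(infected) = 0.85·0.2308 / (0.85·0.2308 + 0.25·0.7692) ≈ 0.5050

0.505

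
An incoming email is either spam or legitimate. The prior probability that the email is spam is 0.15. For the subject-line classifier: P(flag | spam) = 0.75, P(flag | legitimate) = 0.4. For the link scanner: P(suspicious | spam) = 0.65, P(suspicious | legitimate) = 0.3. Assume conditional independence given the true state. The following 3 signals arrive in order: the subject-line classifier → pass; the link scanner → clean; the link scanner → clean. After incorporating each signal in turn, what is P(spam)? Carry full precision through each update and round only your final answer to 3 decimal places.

0.018

Apply Bayes' rule sequentially, carrying P(spam) forward.
After the subject-line classifier='pass': P(spam) = 0.25·0.1500 / (0.25·0.1500 + 0.6·0.8500) ≈ 0.0685
After the link scanner='clean': P(spam) = 0.35·0.0685 / (0.35·0.0685 + 0.7·0.9315) ≈ 0.0355
After the link scanner='clean': P(spam) = 0.35·0.0355 / (0.35·0.0355 + 0.7·0.9645) ≈ 0.0181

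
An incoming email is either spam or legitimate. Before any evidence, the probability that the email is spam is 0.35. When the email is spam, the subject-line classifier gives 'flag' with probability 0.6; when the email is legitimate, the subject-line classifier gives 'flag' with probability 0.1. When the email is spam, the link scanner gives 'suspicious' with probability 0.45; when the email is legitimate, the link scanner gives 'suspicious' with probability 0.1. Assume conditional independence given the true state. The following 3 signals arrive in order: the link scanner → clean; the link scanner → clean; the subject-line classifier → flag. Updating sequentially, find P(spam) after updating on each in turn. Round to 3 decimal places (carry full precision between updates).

0.547

Each posterior becomes the prior for the next update.
After the link scanner='clean': P(spam) = 0.55·0.3500 / (0.55·0.3500 + 0.9·0.6500) ≈ 0.2476
After the link scanner='clean': P(spam) = 0.55·0.2476 / (0.55·0.2476 + 0.9·0.7524) ≈ 0.1674
After the subject-line classifier='flag': P(spam) = 0.6·0.1674 / (0.6·0.1674 + 0.1·0.8326) ≈ 0.5468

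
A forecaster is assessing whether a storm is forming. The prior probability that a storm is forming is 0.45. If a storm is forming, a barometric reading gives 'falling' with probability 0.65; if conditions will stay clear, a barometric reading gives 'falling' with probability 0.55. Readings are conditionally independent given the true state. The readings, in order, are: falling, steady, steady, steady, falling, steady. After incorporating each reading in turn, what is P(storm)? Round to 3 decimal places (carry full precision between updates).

After 'falling': P(storm) = 0.65·0.4500 / (0.65·0.4500 + 0.55·0.5500) ≈ 0.4916
After 'steady': P(storm) = 0.35·0.4916 / (0.35·0.4916 + 0.45·0.5084) ≈ 0.4292
After 'steady': P(storm) = 0.35·0.4292 / (0.35·0.4292 + 0.45·0.5708) ≈ 0.3691
After 'steady': P(storm) = 0.35·0.3691 / (0.35·0.3691 + 0.45·0.6309) ≈ 0.3127
After 'falling': P(storm) = 0.65·0.3127 / (0.65·0.3127 + 0.55·0.6873) ≈ 0.3497
After 'steady': P(storm) = 0.35·0.3497 / (0.35·0.3497 + 0.45·0.6503) ≈ 0.2949

0.295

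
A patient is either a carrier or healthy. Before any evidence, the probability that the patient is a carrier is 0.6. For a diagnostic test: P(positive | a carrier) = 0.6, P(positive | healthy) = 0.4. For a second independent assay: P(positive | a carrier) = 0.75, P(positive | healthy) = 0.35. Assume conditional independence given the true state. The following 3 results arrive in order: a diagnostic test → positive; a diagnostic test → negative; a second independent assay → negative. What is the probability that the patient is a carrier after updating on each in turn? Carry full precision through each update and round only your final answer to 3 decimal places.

0.366

Apply Bayes' rule sequentially, carrying P(carrier) forward.
After a diagnostic test='positive': P(carrier) = 0.6·0.6000 / (0.6·0.6000 + 0.4·0.4000) ≈ 0.6923
After a diagnostic test='negative': P(carrier) = 0.4·0.6923 / (0.4·0.6923 + 0.6·0.3077) ≈ 0.6000
After a second independent assay='negative': P(carrier) = 0.25·0.6000 / (0.25·0.6000 + 0.65·0.4000) ≈ 0.3659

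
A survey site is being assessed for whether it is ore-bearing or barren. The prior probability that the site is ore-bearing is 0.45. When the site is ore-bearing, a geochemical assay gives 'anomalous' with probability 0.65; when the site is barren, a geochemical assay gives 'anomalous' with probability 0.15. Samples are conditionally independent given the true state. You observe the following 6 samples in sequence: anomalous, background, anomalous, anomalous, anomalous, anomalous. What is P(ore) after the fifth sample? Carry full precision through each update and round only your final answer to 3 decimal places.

After 'anomalous': P(ore) = 0.65·0.4500 / (0.65·0.4500 + 0.15·0.5500) ≈ 0.7800
After 'background': P(ore) = 0.35·0.7800 / (0.35·0.7800 + 0.85·0.2200) ≈ 0.5935
After 'anomalous': P(ore) = 0.65·0.5935 / (0.65·0.5935 + 0.15·0.4065) ≈ 0.8635
After 'anomalous': P(ore) = 0.65·0.8635 / (0.65·0.8635 + 0.15·0.1365) ≈ 0.9648
After 'anomalous': P(ore) = 0.65·0.9648 / (0.65·0.9648 + 0.15·0.0352) ≈ 0.9917

0.992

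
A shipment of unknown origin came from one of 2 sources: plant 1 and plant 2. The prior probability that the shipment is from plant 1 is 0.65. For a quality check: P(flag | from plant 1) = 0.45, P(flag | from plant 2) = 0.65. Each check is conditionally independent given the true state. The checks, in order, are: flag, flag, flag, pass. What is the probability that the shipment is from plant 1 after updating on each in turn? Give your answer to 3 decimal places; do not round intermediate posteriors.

After 'flag': P(plant 1) = 0.45·0.6500 / (0.45·0.6500 + 0.65·0.3500) ≈ 0.5625
After 'flag': P(plant 1) = 0.45·0.5625 / (0.45·0.5625 + 0.65·0.4375) ≈ 0.4709
After 'flag': P(plant 1) = 0.45·0.4709 / (0.45·0.4709 + 0.65·0.5291) ≈ 0.3813
After 'pass': P(plant 1) = 0.55·0.3813 / (0.55·0.3813 + 0.35·0.6187) ≈ 0.4920

0.492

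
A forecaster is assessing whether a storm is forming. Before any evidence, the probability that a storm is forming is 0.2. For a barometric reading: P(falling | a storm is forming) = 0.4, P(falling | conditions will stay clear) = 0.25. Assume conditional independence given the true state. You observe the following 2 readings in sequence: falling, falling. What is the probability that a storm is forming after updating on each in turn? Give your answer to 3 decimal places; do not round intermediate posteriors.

After 'falling': P(storm) = 0.4·0.2000 / (0.4·0.2000 + 0.25·0.8000) ≈ 0.2857
After 'falling': P(storm) = 0.4·0.2857 / (0.4·0.2857 + 0.25·0.7143) ≈ 0.3902

0.390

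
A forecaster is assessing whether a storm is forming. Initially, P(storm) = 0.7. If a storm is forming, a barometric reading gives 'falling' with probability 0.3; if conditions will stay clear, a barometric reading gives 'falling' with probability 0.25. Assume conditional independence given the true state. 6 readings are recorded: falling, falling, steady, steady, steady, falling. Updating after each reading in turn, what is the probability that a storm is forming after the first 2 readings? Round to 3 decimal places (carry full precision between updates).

0.771

Each posterior becomes the prior for the next update.
After 'falling': P(storm) = 0.3·0.7000 / (0.3·0.7000 + 0.25·0.3000) ≈ 0.7368
After 'falling': P(storm) = 0.3·0.7368 / (0.3·0.7368 + 0.25·0.2632) ≈ 0.7706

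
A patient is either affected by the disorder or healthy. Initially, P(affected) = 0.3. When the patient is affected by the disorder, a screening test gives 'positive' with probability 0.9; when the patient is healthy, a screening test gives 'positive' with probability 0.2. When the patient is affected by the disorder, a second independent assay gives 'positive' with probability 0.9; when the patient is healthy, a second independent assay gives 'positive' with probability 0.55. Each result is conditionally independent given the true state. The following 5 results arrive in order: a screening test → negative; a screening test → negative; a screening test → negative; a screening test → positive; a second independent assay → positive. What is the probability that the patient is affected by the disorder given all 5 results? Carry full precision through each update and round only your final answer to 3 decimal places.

After a screening test='negative': P(affected) = 0.1·0.3000 / (0.1·0.3000 + 0.8·0.7000) ≈ 0.0508
After a screening test='negative': P(affected) = 0.1·0.0508 / (0.1·0.0508 + 0.8·0.9492) ≈ 0.0067
After a screening test='negative': P(affected) = 0.1·0.0067 / (0.1·0.0067 + 0.8·0.9933) ≈ 0.0008
After a screening test='positive': P(affected) = 0.9·0.0008 / (0.9·0.0008 + 0.2·0.9992) ≈ 0.0038
After a second independent assay='positive': P(affected) = 0.9·0.0038 / (0.9·0.0038 + 0.55·0.9962) ≈ 0.0061

0.006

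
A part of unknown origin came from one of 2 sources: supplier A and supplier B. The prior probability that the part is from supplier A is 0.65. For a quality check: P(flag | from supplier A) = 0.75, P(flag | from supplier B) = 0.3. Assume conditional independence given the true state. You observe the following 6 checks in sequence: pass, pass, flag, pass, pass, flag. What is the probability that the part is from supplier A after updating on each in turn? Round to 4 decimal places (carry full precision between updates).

Apply Bayes' rule sequentially, carrying P(supplier A) forward.
After 'pass': P(supplier A) = 0.25·0.6500 / (0.25·0.6500 + 0.7·0.3500) ≈ 0.3988
After 'pass': P(supplier A) = 0.25·0.3988 / (0.25·0.3988 + 0.7·0.6012) ≈ 0.1915
After 'flag': P(supplier A) = 0.75·0.1915 / (0.75·0.1915 + 0.3·0.8085) ≈ 0.3719
After 'pass': P(supplier A) = 0.25·0.3719 / (0.25·0.3719 + 0.7·0.6281) ≈ 0.1746
After 'pass': P(supplier A) = 0.25·0.1746 / (0.25·0.1746 + 0.7·0.8254) ≈ 0.0702
After 'flag': P(supplier A) = 0.75·0.0702 / (0.75·0.0702 + 0.3·0.9298) ≈ 0.1588

0.1588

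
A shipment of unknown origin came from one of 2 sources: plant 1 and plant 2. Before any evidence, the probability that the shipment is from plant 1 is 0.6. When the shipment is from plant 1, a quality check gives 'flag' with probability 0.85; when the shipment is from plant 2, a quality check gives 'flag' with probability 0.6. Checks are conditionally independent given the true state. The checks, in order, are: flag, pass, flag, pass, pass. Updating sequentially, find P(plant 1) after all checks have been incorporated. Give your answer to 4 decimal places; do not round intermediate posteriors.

0.1370

After 'flag': P(plant 1) = 0.85·0.6000 / (0.85·0.6000 + 0.6·0.4000) ≈ 0.6800
After 'pass': P(plant 1) = 0.15·0.6800 / (0.15·0.6800 + 0.4·0.3200) ≈ 0.4435
After 'flag': P(plant 1) = 0.85·0.4435 / (0.85·0.4435 + 0.6·0.5565) ≈ 0.5303
After 'pass': P(plant 1) = 0.15·0.5303 / (0.15·0.5303 + 0.4·0.4697) ≈ 0.2974
After 'pass': P(plant 1) = 0.15·0.2974 / (0.15·0.2974 + 0.4·0.7026) ≈ 0.1370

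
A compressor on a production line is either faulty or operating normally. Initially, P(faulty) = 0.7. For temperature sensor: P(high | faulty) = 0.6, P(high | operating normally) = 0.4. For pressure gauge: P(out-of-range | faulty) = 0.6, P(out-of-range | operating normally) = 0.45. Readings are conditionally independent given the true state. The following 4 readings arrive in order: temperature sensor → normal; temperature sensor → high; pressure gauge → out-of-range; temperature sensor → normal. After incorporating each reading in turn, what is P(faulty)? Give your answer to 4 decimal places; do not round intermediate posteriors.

After temperature sensor='normal': P(faulty) = 0.4·0.7000 / (0.4·0.7000 + 0.6·0.3000) ≈ 0.6087
After temperature sensor='high': P(faulty) = 0.6·0.6087 / (0.6·0.6087 + 0.4·0.3913) ≈ 0.7000
After pressure gauge='out-of-range': P(faulty) = 0.6·0.7000 / (0.6·0.7000 + 0.45·0.3000) ≈ 0.7568
After temperature sensor='normal': P(faulty) = 0.4·0.7568 / (0.4·0.7568 + 0.6·0.2432) ≈ 0.6747

0.6747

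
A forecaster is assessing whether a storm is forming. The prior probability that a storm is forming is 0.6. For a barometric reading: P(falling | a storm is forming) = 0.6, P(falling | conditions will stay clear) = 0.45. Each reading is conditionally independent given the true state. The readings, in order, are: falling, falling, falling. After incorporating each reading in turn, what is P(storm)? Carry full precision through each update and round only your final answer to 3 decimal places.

0.780

After 'falling': P(storm) = 0.6·0.6000 / (0.6·0.6000 + 0.45·0.4000) ≈ 0.6667
After 'falling': P(storm) = 0.6·0.6667 / (0.6·0.6667 + 0.45·0.3333) ≈ 0.7273
After 'falling': P(storm) = 0.6·0.7273 / (0.6·0.7273 + 0.45·0.2727) ≈ 0.7805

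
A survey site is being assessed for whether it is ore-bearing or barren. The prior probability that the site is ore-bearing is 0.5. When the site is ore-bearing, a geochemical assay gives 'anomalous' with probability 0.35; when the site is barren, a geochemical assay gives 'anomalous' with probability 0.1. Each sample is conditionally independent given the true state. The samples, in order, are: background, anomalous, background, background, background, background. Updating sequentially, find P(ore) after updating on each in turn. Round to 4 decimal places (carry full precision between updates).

After 'background': P(ore) = 0.65·0.5000 / (0.65·0.5000 + 0.9·0.5000) ≈ 0.4194
After 'anomalous': P(ore) = 0.35·0.4194 / (0.35·0.4194 + 0.1·0.5806) ≈ 0.7165
After 'background': P(ore) = 0.65·0.7165 / (0.65·0.7165 + 0.9·0.2835) ≈ 0.6461
After 'background': P(ore) = 0.65·0.6461 / (0.65·0.6461 + 0.9·0.3539) ≈ 0.5687
After 'background': P(ore) = 0.65·0.5687 / (0.65·0.5687 + 0.9·0.4313) ≈ 0.4878
After 'background': P(ore) = 0.65·0.4878 / (0.65·0.4878 + 0.9·0.5122) ≈ 0.4075

0.4075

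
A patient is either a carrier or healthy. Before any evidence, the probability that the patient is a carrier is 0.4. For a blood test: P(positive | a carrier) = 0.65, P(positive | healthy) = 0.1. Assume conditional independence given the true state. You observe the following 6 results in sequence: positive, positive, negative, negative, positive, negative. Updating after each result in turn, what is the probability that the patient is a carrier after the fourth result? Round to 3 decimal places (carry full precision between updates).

0.810

Apply Bayes' rule sequentially, carrying P(carrier) forward.
After 'positive': P(carrier) = 0.65·0.4000 / (0.65·0.4000 + 0.1·0.6000) ≈ 0.8125
After 'positive': P(carrier) = 0.65·0.8125 / (0.65·0.8125 + 0.1·0.1875) ≈ 0.9657
After 'negative': P(carrier) = 0.35·0.9657 / (0.35·0.9657 + 0.9·0.0343) ≈ 0.9163
After 'negative': P(carrier) = 0.35·0.9163 / (0.35·0.9163 + 0.9·0.0837) ≈ 0.8099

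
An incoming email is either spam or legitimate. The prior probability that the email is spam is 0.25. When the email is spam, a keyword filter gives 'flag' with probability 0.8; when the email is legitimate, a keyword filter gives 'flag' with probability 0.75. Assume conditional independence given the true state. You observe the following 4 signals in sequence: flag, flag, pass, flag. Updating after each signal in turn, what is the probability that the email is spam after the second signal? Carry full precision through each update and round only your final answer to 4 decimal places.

0.2750

After 'flag': P(spam) = 0.8·0.2500 / (0.8·0.2500 + 0.75·0.7500) ≈ 0.2623
After 'flag': P(spam) = 0.8·0.2623 / (0.8·0.2623 + 0.75·0.7377) ≈ 0.2750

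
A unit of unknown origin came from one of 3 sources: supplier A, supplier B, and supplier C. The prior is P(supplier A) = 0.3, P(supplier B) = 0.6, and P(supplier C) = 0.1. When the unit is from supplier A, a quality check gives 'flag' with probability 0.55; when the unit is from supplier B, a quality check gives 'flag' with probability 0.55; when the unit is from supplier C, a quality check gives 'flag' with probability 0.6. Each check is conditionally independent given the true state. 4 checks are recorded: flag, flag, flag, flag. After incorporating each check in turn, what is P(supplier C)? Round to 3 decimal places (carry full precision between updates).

0.136

After 'flag': normaliser = 0.55·0.3000 + 0.55·0.6000 + 0.6·0.1000; P(supplier A) ≈ 0.2973, P(supplier B) ≈ 0.5946, P(supplier C) ≈ 0.1081
After 'flag': normaliser = 0.55·0.2973 + 0.55·0.5946 + 0.6·0.1081; P(supplier A) ≈ 0.2944, P(supplier B) ≈ 0.5888, P(supplier C) ≈ 0.1168
After 'flag': normaliser = 0.55·0.2944 + 0.55·0.5888 + 0.6·0.1168; P(supplier A) ≈ 0.2913, P(supplier B) ≈ 0.5826, P(supplier C) ≈ 0.1261
After 'flag': normaliser = 0.55·0.2913 + 0.55·0.5826 + 0.6·0.1261; P(supplier A) ≈ 0.2880, P(supplier B) ≈ 0.5760, P(supplier C) ≈ 0.1360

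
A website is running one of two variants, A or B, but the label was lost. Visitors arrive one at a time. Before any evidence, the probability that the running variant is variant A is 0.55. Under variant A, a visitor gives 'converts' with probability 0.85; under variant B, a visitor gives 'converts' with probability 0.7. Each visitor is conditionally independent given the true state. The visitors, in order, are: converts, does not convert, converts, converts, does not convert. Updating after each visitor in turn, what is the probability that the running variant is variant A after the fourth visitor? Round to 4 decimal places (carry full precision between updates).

After 'converts': P(A) = 0.85·0.5500 / (0.85·0.5500 + 0.7·0.4500) ≈ 0.5974
After 'does not convert': P(A) = 0.15·0.5974 / (0.15·0.5974 + 0.3·0.4026) ≈ 0.4260
After 'converts': P(A) = 0.85·0.4260 / (0.85·0.4260 + 0.7·0.5740) ≈ 0.4740
After 'converts': P(A) = 0.85·0.4740 / (0.85·0.4740 + 0.7·0.5260) ≈ 0.5225

0.5225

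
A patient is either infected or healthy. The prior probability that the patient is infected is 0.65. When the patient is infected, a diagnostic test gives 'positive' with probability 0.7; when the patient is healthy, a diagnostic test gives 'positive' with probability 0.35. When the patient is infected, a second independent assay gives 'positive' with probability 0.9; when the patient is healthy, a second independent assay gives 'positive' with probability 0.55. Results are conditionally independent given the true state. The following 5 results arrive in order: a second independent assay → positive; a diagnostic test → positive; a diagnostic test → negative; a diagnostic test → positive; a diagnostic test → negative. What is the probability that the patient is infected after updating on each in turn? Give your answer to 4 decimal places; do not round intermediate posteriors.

0.7214

After a second independent assay='positive': P(infected) = 0.9·0.6500 / (0.9·0.6500 + 0.55·0.3500) ≈ 0.7524
After a diagnostic test='positive': P(infected) = 0.7·0.7524 / (0.7·0.7524 + 0.35·0.2476) ≈ 0.8587
After a diagnostic test='negative': P(infected) = 0.3·0.8587 / (0.3·0.8587 + 0.65·0.1413) ≈ 0.7372
After a diagnostic test='positive': P(infected) = 0.7·0.7372 / (0.7·0.7372 + 0.35·0.2628) ≈ 0.8487
After a diagnostic test='negative': P(infected) = 0.3·0.8487 / (0.3·0.8487 + 0.65·0.1513) ≈ 0.7214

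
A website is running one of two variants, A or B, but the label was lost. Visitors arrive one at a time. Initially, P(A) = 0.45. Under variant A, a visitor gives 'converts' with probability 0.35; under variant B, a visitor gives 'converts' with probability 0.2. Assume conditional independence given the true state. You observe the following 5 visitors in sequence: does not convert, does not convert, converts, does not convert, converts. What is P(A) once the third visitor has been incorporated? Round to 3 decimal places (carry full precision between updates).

After 'does not convert': P(A) = 0.65·0.4500 / (0.65·0.4500 + 0.8·0.5500) ≈ 0.3993
After 'does not convert': P(A) = 0.65·0.3993 / (0.65·0.3993 + 0.8·0.6007) ≈ 0.3507
After 'converts': P(A) = 0.35·0.3507 / (0.35·0.3507 + 0.2·0.6493) ≈ 0.4859

0.486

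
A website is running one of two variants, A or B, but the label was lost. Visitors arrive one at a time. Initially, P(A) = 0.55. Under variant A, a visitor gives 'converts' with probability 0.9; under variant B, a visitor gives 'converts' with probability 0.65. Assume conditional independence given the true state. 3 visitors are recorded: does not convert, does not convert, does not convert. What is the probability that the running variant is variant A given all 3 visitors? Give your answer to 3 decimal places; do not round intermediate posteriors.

0.028

After 'does not convert': P(A) = 0.1·0.5500 / (0.1·0.5500 + 0.35·0.4500) ≈ 0.2588
After 'does not convert': P(A) = 0.1·0.2588 / (0.1·0.2588 + 0.35·0.7412) ≈ 0.0907
After 'does not convert': P(A) = 0.1·0.0907 / (0.1·0.0907 + 0.35·0.9093) ≈ 0.0277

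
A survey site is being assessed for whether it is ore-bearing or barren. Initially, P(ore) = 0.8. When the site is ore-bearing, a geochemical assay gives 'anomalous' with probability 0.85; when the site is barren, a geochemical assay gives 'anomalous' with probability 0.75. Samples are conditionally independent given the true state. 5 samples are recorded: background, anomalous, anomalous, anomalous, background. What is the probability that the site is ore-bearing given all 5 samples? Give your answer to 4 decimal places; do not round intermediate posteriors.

0.6770

After 'background': P(ore) = 0.15·0.8000 / (0.15·0.8000 + 0.25·0.2000) ≈ 0.7059
After 'anomalous': P(ore) = 0.85·0.7059 / (0.85·0.7059 + 0.75·0.2941) ≈ 0.7312
After 'anomalous': P(ore) = 0.85·0.7312 / (0.85·0.7312 + 0.75·0.2688) ≈ 0.7551
After 'anomalous': P(ore) = 0.85·0.7551 / (0.85·0.7551 + 0.75·0.2449) ≈ 0.7775
After 'background': P(ore) = 0.15·0.7775 / (0.15·0.7775 + 0.25·0.2225) ≈ 0.6770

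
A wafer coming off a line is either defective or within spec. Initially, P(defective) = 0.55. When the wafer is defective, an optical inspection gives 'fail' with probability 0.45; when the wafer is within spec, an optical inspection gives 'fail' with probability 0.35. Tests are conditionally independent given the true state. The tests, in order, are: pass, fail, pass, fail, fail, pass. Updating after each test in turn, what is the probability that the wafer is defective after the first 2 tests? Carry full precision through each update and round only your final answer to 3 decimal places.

Each posterior becomes the prior for the next update.
After 'pass': P(defective) = 0.55·0.5500 / (0.55·0.5500 + 0.65·0.4500) ≈ 0.5084
After 'fail': P(defective) = 0.45·0.5084 / (0.45·0.5084 + 0.35·0.4916) ≈ 0.5708

0.571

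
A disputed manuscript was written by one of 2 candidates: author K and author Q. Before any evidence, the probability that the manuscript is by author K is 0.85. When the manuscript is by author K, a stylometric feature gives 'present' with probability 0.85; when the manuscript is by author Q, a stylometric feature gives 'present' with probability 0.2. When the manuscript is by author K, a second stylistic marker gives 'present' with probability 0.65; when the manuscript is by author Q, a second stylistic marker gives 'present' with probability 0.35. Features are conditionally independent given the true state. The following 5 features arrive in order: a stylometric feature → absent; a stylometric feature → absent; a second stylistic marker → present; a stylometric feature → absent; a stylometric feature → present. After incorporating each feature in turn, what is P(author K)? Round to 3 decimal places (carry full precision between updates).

Apply Bayes' rule sequentially, carrying P(author K) forward.
After a stylometric feature='absent': P(author K) = 0.15·0.8500 / (0.15·0.8500 + 0.8·0.1500) ≈ 0.5152
After a stylometric feature='absent': P(author K) = 0.15·0.5152 / (0.15·0.5152 + 0.8·0.4848) ≈ 0.1661
After a second stylistic marker='present': P(author K) = 0.65·0.1661 / (0.65·0.1661 + 0.35·0.8339) ≈ 0.2701
After a stylometric feature='absent': P(author K) = 0.15·0.2701 / (0.15·0.2701 + 0.8·0.7299) ≈ 0.0649
After a stylometric feature='present': P(author K) = 0.85·0.0649 / (0.85·0.0649 + 0.2·0.9351) ≈ 0.2277

0.228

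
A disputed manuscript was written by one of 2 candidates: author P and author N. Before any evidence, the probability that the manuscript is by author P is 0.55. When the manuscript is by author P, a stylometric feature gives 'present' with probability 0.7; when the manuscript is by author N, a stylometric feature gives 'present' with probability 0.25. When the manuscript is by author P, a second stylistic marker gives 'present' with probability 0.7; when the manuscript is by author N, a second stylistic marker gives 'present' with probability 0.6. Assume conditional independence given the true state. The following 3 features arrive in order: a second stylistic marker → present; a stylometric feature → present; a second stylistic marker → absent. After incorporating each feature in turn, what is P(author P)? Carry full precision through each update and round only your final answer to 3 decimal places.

0.750

Apply Bayes' rule sequentially, carrying P(author P) forward.
After a second stylistic marker='present': P(author P) = 0.7·0.5500 / (0.7·0.5500 + 0.6·0.4500) ≈ 0.5878
After a stylometric feature='present': P(author P) = 0.7·0.5878 / (0.7·0.5878 + 0.25·0.4122) ≈ 0.7997
After a second stylistic marker='absent': P(author P) = 0.3·0.7997 / (0.3·0.7997 + 0.4·0.2003) ≈ 0.7497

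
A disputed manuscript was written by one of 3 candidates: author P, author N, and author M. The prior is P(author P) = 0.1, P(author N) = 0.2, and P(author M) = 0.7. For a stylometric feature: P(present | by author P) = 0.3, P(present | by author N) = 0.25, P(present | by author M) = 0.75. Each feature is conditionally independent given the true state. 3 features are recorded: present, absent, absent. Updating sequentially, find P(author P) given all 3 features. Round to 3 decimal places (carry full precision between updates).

Apply Bayes' rule sequentially, carrying P(author P) forward.
After 'present': normaliser = 0.3·0.1000 + 0.25·0.2000 + 0.75·0.7000; P(author P) ≈ 0.0496, P(author N) ≈ 0.0826, P(author M) ≈ 0.8678
After 'absent': normaliser = 0.7·0.0496 + 0.75·0.0826 + 0.25·0.8678; P(author P) ≈ 0.1107, P(author N) ≈ 0.1976, P(author M) ≈ 0.6917
After 'absent': normaliser = 0.7·0.1107 + 0.75·0.1976 + 0.25·0.6917; P(author P) ≈ 0.1943, P(author N) ≈ 0.3718, P(author M) ≈ 0.4338

0.194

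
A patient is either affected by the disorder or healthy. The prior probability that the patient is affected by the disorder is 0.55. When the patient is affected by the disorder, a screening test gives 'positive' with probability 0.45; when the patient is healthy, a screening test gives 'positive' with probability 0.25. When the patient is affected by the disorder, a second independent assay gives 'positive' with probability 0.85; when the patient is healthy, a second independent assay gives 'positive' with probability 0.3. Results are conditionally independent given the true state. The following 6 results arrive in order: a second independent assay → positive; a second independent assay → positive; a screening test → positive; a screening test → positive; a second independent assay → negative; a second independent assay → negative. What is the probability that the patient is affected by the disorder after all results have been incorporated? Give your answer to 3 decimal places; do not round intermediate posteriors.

0.593

After a second independent assay='positive': P(affected) = 0.85·0.5500 / (0.85·0.5500 + 0.3·0.4500) ≈ 0.7759
After a second independent assay='positive': P(affected) = 0.85·0.7759 / (0.85·0.7759 + 0.3·0.2241) ≈ 0.9075
After a screening test='positive': P(affected) = 0.45·0.9075 / (0.45·0.9075 + 0.25·0.0925) ≈ 0.9464
After a screening test='positive': P(affected) = 0.45·0.9464 / (0.45·0.9464 + 0.25·0.0536) ≈ 0.9695
After a second independent assay='negative': P(affected) = 0.15·0.9695 / (0.15·0.9695 + 0.7·0.0305) ≈ 0.8720
After a second independent assay='negative': P(affected) = 0.15·0.8720 / (0.15·0.8720 + 0.7·0.1280) ≈ 0.5935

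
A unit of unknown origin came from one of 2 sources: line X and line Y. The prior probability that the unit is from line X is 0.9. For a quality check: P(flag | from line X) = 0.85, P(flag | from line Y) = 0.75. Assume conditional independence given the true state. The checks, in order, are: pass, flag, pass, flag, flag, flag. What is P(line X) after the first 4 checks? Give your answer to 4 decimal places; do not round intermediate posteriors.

0.8063

After 'pass': P(line X) = 0.15·0.9000 / (0.15·0.9000 + 0.25·0.1000) ≈ 0.8438
After 'flag': P(line X) = 0.85·0.8438 / (0.85·0.8438 + 0.75·0.1562) ≈ 0.8596
After 'pass': P(line X) = 0.15·0.8596 / (0.15·0.8596 + 0.25·0.1404) ≈ 0.7860
After 'flag': P(line X) = 0.85·0.7860 / (0.85·0.7860 + 0.75·0.2140) ≈ 0.8063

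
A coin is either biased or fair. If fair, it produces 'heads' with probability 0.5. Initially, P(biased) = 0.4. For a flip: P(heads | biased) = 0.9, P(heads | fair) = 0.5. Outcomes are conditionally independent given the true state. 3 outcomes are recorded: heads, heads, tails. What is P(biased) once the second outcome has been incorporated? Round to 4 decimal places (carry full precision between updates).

0.6835

After 'heads': P(biased) = 0.9·0.4000 / (0.9·0.4000 + 0.5·0.6000) ≈ 0.5455
After 'heads': P(biased) = 0.9·0.5455 / (0.9·0.5455 + 0.5·0.4545) ≈ 0.6835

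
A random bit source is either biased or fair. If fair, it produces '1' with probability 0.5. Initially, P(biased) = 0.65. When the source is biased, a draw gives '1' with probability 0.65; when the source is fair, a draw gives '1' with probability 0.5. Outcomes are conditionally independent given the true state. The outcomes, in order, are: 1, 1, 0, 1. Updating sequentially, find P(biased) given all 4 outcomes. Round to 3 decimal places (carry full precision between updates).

Apply Bayes' rule sequentially, carrying P(biased) forward.
After '1': P(biased) = 0.65·0.6500 / (0.65·0.6500 + 0.5·0.3500) ≈ 0.7071
After '1': P(biased) = 0.65·0.7071 / (0.65·0.7071 + 0.5·0.2929) ≈ 0.7584
After '0': P(biased) = 0.35·0.7584 / (0.35·0.7584 + 0.5·0.2416) ≈ 0.6872
After '1': P(biased) = 0.65·0.6872 / (0.65·0.6872 + 0.5·0.3128) ≈ 0.7407

0.741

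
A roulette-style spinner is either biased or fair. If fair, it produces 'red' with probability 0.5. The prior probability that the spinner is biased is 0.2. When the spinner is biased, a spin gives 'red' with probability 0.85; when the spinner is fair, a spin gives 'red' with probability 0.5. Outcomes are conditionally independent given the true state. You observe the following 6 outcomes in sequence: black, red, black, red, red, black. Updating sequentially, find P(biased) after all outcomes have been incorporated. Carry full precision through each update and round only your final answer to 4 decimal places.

0.0321

After 'black': P(biased) = 0.15·0.2000 / (0.15·0.2000 + 0.5·0.8000) ≈ 0.0698
After 'red': P(biased) = 0.85·0.0698 / (0.85·0.0698 + 0.5·0.9302) ≈ 0.1131
After 'black': P(biased) = 0.15·0.1131 / (0.15·0.1131 + 0.5·0.8869) ≈ 0.0368
After 'red': P(biased) = 0.85·0.0368 / (0.85·0.0368 + 0.5·0.9632) ≈ 0.0611
After 'red': P(biased) = 0.85·0.0611 / (0.85·0.0611 + 0.5·0.9389) ≈ 0.0995
After 'black': P(biased) = 0.15·0.0995 / (0.15·0.0995 + 0.5·0.9005) ≈ 0.0321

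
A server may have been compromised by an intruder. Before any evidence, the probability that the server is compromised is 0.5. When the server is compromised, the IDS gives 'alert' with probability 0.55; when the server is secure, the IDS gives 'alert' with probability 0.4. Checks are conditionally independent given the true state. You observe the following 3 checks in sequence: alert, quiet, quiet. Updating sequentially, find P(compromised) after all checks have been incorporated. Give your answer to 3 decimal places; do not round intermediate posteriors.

After 'alert': P(compromised) = 0.55·0.5000 / (0.55·0.5000 + 0.4·0.5000) ≈ 0.5789
After 'quiet': P(compromised) = 0.45·0.5789 / (0.45·0.5789 + 0.6·0.4211) ≈ 0.5077
After 'quiet': P(compromised) = 0.45·0.5077 / (0.45·0.5077 + 0.6·0.4923) ≈ 0.4361

0.436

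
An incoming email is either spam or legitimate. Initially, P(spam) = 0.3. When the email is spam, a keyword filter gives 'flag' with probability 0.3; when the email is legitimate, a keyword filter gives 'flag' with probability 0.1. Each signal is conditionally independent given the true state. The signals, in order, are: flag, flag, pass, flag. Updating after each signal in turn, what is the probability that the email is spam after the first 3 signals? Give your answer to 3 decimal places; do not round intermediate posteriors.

After 'flag': P(spam) = 0.3·0.3000 / (0.3·0.3000 + 0.1·0.7000) ≈ 0.5625
After 'flag': P(spam) = 0.3·0.5625 / (0.3·0.5625 + 0.1·0.4375) ≈ 0.7941
After 'pass': P(spam) = 0.7·0.7941 / (0.7·0.7941 + 0.9·0.2059) ≈ 0.7500

0.750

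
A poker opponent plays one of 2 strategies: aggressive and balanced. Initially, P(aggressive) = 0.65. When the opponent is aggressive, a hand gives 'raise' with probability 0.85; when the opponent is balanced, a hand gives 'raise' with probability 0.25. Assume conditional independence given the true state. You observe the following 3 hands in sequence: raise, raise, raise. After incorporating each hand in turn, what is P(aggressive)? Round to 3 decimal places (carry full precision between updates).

After 'raise': P(aggressive) = 0.85·0.6500 / (0.85·0.6500 + 0.25·0.3500) ≈ 0.8633
After 'raise': P(aggressive) = 0.85·0.8633 / (0.85·0.8633 + 0.25·0.1367) ≈ 0.9555
After 'raise': P(aggressive) = 0.85·0.9555 / (0.85·0.9555 + 0.25·0.0445) ≈ 0.9865

0.986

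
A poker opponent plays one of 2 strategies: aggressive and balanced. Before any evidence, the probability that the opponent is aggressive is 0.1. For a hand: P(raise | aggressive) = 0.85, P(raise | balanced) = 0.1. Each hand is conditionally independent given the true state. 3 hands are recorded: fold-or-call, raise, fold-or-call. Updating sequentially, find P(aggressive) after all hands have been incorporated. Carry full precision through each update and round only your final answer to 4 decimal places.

After 'fold-or-call': P(aggressive) = 0.15·0.1000 / (0.15·0.1000 + 0.9·0.9000) ≈ 0.0182
After 'raise': P(aggressive) = 0.85·0.0182 / (0.85·0.0182 + 0.1·0.9818) ≈ 0.1360
After 'fold-or-call': P(aggressive) = 0.15·0.1360 / (0.15·0.1360 + 0.9·0.8640) ≈ 0.0256

0.0256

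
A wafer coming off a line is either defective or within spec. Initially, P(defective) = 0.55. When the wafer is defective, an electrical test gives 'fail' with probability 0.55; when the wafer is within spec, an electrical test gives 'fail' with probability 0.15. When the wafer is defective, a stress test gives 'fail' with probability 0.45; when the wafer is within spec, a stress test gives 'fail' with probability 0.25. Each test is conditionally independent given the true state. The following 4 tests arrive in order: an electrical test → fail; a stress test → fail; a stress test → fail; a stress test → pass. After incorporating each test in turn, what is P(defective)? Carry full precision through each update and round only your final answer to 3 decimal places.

After an electrical test='fail': P(defective) = 0.55·0.5500 / (0.55·0.5500 + 0.15·0.4500) ≈ 0.8176
After a stress test='fail': P(defective) = 0.45·0.8176 / (0.45·0.8176 + 0.25·0.1824) ≈ 0.8897
After a stress test='fail': P(defective) = 0.45·0.8897 / (0.45·0.8897 + 0.25·0.1103) ≈ 0.9356
After a stress test='pass': P(defective) = 0.55·0.9356 / (0.55·0.9356 + 0.75·0.0644) ≈ 0.9141

0.914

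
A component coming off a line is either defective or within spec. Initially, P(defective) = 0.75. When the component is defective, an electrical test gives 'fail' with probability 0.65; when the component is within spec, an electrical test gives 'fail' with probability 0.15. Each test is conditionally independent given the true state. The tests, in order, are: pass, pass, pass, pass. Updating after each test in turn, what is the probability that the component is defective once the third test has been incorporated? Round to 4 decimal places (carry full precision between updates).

0.1732

After 'pass': P(defective) = 0.35·0.7500 / (0.35·0.7500 + 0.85·0.2500) ≈ 0.5526
After 'pass': P(defective) = 0.35·0.5526 / (0.35·0.5526 + 0.85·0.4474) ≈ 0.3372
After 'pass': P(defective) = 0.35·0.3372 / (0.35·0.3372 + 0.85·0.6628) ≈ 0.1732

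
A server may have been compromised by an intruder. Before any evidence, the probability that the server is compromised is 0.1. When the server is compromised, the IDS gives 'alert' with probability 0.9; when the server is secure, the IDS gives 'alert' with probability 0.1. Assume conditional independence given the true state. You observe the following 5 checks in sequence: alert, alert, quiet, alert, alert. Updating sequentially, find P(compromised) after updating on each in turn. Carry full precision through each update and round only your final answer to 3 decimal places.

0.988

After 'alert': P(compromised) = 0.9·0.1000 / (0.9·0.1000 + 0.1·0.9000) ≈ 0.5000
After 'alert': P(compromised) = 0.9·0.5000 / (0.9·0.5000 + 0.1·0.5000) ≈ 0.9000
After 'quiet': P(compromised) = 0.1·0.9000 / (0.1·0.9000 + 0.9·0.1000) ≈ 0.5000
After 'alert': P(compromised) = 0.9·0.5000 / (0.9·0.5000 + 0.1·0.5000) ≈ 0.9000
After 'alert': P(compromised) = 0.9·0.9000 / (0.9·0.9000 + 0.1·0.1000) ≈ 0.9878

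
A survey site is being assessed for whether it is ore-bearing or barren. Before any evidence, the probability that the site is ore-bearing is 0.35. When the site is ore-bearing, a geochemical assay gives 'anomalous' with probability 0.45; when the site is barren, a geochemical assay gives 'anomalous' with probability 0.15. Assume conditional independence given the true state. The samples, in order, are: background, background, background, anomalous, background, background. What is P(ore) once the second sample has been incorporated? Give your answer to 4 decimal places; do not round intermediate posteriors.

Each posterior becomes the prior for the next update.
After 'background': P(ore) = 0.55·0.3500 / (0.55·0.3500 + 0.85·0.6500) ≈ 0.2584
After 'background': P(ore) = 0.55·0.2584 / (0.55·0.2584 + 0.85·0.7416) ≈ 0.1840

0.1840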